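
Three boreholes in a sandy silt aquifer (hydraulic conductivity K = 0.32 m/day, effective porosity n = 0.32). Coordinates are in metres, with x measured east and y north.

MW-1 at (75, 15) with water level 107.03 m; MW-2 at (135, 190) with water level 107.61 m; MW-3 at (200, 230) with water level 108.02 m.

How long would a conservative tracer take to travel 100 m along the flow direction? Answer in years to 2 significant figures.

49 years

Taking MW-1 as reference: MW-2−MW-1 = (60, 175, +0.58); MW-3−MW-1 = (125, 215, +0.99).
Solve a·Δx + b·Δy = Δh: det = 60·215 − 125·175 = -8975.
∂h/∂x = [(+0.58)·215 − (+0.99)·175] / -8975 = +0.005409
∂h/∂y = [60·(+0.99) − 125·(+0.58)] / -8975 = +0.001460
|∇h| = √(0.005409² + 0.001460²) = 0.005603
Seepage velocity v = K·i/n = 0.32 × 0.005603 / 0.32 = 0.005603 m/day.
t = 100 / 0.005603 = 1.785e+04 days = 48.9 years.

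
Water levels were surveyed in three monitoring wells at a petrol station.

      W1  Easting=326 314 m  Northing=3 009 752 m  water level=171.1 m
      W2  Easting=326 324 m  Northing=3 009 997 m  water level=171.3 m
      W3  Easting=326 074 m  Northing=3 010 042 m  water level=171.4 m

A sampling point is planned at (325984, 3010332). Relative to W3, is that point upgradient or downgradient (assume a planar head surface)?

upgradient

With h = a·x + b·y + c and W1 as origin, the differences give:
  10·a + 245·b = +0.2
  (-240)·a + 290·b = +0.3
Eliminate b (×290 and ×245, subtract): 61700·a = -15.50 → a = ∂h/∂x = -0.0002512
Back-substitute: b = ∂h/∂y = +0.0008266.
Head at (325984, 3010332) = 171.1 + (-0.0002512)·(-330) + (+0.0008266)·(580) = 171.66 m.
That is higher than the 171.4 m at W3, so the point is upgradient.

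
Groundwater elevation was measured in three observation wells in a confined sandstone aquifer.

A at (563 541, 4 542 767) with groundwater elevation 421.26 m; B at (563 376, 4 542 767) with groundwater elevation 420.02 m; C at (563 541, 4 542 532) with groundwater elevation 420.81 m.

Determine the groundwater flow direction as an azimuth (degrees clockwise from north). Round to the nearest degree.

∂h/∂x = (420.02 − 421.26) / (563376 − 563541) = +0.007515
∂h/∂y = (420.81 − 421.26) / (4542532 − 4542767) = +0.001915
Flow direction (−∇h) has components (-0.007515 E, -0.001915 N).
Azimuth = atan2(E, N) = atan2(-0.007515, -0.001915) = 255.7° ≈ 256°.

256°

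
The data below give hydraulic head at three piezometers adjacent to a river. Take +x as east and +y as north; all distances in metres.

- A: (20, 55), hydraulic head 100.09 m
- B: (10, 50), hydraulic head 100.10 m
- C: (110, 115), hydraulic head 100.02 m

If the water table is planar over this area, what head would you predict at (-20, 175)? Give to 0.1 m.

Three-point gradient (reference A): Δ to B = (-10, -5, +0.01), Δ to C = (90, 60, -0.07).
∂h/∂x = -0.001667, ∂h/∂y = +0.001333 (det = -150).
h(-20, 175) = 100.09 + (-0.001667)·(-40) + (+0.001333)·(120) = 100.09 +0.067 +0.160 = 100.317 m.

100.3 m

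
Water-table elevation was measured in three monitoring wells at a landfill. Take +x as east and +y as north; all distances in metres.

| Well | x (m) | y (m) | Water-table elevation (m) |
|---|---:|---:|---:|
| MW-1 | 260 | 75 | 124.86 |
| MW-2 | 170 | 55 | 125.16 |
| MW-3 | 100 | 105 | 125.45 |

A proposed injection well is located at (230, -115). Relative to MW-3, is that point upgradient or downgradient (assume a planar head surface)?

Three-point gradient (reference MW-1): Δ to MW-2 = (-90, -20, +0.30), Δ to MW-3 = (-160, 30, +0.59).
∂h/∂x = -0.003525, ∂h/∂y = +0.0008644 (det = -5900).
Head at (230, -115) = 124.86 + (-0.003525)·(-30) + (+0.0008644)·(-190) = 124.80 m.
That is lower than the 125.45 m at MW-3, so the point is downgradient.

downgradient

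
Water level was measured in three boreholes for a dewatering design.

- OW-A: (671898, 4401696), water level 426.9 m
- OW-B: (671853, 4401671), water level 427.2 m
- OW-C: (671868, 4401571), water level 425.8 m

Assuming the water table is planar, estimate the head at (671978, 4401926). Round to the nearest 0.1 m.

Differences from OW-A: to OW-B (Δx, Δy, Δh) = (-45, -25, +0.3); to OW-C = (-30, -125, -1.1).
Determinant of the coordinate differences = (-45)·(-125) − (-30)·(-25) = 4875.
∂h/∂x = [(+0.3)·(-125) − (-1.1)·(-25)] / 4875 = -0.01333
∂h/∂y = [(-45)·(-1.1) − (-30)·(+0.3)] / 4875 = +0.01200
h(671978, 4401926) = 426.9 + (-0.01333)·(80) + (+0.01200)·(230) = 426.9 -1.067 +2.760 = 428.593 m.

428.6 m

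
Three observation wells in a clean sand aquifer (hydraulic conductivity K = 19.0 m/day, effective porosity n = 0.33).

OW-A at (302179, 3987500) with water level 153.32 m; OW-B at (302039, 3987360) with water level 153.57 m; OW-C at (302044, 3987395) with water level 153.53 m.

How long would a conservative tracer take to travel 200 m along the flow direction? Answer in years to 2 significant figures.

Taking OW-A as reference: OW-B−OW-A = (-140, -140, +0.25); OW-C−OW-A = (-135, -105, +0.21).
Determinant of the coordinate differences = (-140)·(-105) − (-135)·(-140) = -4200.
∂h/∂x = [(+0.25)·(-105) − (+0.21)·(-140)] / -4200 = -0.0007500
∂h/∂y = [(-140)·(+0.21) − (-135)·(+0.25)] / -4200 = -0.001036
|∇h| = √(-0.0007500² + -0.001036²) = 0.001279
Seepage velocity v = K·i/n = 19.0 × 0.001279 / 0.33 = 0.07364 m/day.
t = 200 / 0.07364 = 2716 days = 7.44 years.

7.4 years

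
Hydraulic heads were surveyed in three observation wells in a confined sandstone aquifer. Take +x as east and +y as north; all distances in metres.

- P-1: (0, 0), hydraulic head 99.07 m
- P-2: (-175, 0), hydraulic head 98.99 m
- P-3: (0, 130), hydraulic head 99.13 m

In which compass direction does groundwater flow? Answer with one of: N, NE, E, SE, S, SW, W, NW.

SW

∂h/∂x = (98.99 − 99.07) / (-175 − 0) = +0.0004571
∂h/∂y = (99.13 − 99.07) / (130 − 0) = +0.0004615
Flow = −∇h = (-0.0004571 east, -0.0004615 north), which points southwest.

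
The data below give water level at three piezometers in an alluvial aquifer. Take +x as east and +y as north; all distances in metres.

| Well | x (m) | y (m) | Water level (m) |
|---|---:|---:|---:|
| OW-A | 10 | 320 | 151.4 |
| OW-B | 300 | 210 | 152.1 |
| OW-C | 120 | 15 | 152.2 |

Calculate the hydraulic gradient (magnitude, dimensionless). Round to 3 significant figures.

0.00261

Differences from OW-A: to OW-B (Δx, Δy, Δh) = (290, -110, +0.7); to OW-C = (110, -305, +0.8).
Solve a·Δx + b·Δy = Δh: det = 290·(-305) − 110·(-110) = -76350.
∂h/∂x = [(+0.7)·(-305) − (+0.8)·(-110)] / -76350 = +0.001644
∂h/∂y = [290·(+0.8) − 110·(+0.7)] / -76350 = -0.002030
|∇h| = √(0.001644² + -0.002030²) = 0.002612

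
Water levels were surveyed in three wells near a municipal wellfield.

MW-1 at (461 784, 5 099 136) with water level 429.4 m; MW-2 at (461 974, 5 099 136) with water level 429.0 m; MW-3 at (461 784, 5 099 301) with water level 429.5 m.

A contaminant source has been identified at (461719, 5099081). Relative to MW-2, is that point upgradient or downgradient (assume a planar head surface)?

upgradient

∂h/∂x = (429.0 − 429.4) / (461974 − 461784) = -0.002105
∂h/∂y = (429.5 − 429.4) / (5099301 − 5099136) = +0.0006061
Head at (461719, 5099081) = 429.4 + (-0.002105)·(-65) + (+0.0006061)·(-55) = 429.50 m.
That is higher than the 429.0 m at MW-2, so the point is upgradient.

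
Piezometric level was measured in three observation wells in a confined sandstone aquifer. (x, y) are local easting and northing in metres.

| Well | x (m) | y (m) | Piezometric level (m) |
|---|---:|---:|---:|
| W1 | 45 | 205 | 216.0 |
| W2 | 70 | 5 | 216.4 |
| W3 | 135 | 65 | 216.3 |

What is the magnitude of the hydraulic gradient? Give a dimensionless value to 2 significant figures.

0.0020

With h = a·x + b·y + c and W1 as origin, the differences give:
  25·a + (-200)·b = +0.4
  90·a + (-140)·b = +0.3
Eliminate b (×(-140) and ×(-200), subtract): 14500·a = 4.00 → a = ∂h/∂x = +0.0002759
Back-substitute: b = ∂h/∂y = -0.001966.
|∇h| = √(0.0002759² + -0.001966²) = 0.001985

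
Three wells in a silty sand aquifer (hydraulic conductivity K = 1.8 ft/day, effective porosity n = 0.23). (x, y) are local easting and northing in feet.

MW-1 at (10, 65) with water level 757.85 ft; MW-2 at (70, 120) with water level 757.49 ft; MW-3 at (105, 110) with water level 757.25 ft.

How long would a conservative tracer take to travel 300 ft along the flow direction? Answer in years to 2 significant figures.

Differences from MW-1: to MW-2 (Δx, Δy, Δh) = (60, 55, -0.36); to MW-3 = (95, 45, -0.60).
Solve a·Δx + b·Δy = Δh: det = 60·45 − 95·55 = -2525.
∂h/∂x = [(-0.36)·45 − (-0.60)·55] / -2525 = -0.006653
∂h/∂y = [60·(-0.60) − 95·(-0.36)] / -2525 = +0.0007129
|∇h| = √(-0.006653² + 0.0007129²) = 0.006691
Seepage velocity v = K·i/n = 1.8 × 0.006691 / 0.23 = 0.05236 ft/day.
t = 300 / 0.05236 = 5730 days = 15.7 years.

16 years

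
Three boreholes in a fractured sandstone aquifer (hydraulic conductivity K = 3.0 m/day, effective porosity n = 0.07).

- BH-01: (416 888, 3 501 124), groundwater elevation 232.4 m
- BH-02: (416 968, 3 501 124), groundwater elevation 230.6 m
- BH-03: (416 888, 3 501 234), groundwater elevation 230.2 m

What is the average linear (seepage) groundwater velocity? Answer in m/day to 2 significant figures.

1.3 m/day

∂h/∂x = (230.6 − 232.4) / (416968 − 416888) = -0.02250
∂h/∂y = (230.2 − 232.4) / (3501234 − 3501124) = -0.02000
|∇h| = √(-0.02250² + -0.02000²) = 0.0301
Seepage velocity v = K·i/n = 3.0 × 0.0301 / 0.07 = 1.29 m/day.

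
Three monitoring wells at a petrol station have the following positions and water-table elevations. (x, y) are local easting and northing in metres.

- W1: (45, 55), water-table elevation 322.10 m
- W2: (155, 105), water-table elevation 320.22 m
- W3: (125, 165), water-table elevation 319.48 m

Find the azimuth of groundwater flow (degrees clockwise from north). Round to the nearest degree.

Differences from W1: to W2 (Δx, Δy, Δh) = (110, 50, -1.88); to W3 = (80, 110, -2.62).
Solve a·Δx + b·Δy = Δh: det = 110·110 − 80·50 = 8100.
∂h/∂x = [(-1.88)·110 − (-2.62)·50] / 8100 = -0.009358
∂h/∂y = [110·(-2.62) − 80·(-1.88)] / 8100 = -0.01701
Flow direction (−∇h) has components (+0.009358 E, +0.01701 N).
Azimuth = atan2(E, N) = atan2(+0.009358, +0.01701) = 28.8° ≈ 029°.

029°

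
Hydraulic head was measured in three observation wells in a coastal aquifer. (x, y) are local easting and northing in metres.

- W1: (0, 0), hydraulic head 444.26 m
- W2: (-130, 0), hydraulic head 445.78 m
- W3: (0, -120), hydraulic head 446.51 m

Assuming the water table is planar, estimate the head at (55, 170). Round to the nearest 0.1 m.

∂h/∂x = (445.78 − 444.26) / (-130 − 0) = -0.01169
∂h/∂y = (446.51 − 444.26) / (-120 − 0) = -0.01875
h(55, 170) = 444.26 + (-0.01169)·(55) + (-0.01875)·(170) = 444.26 -0.643 -3.188 = 440.429 m.

440.4 m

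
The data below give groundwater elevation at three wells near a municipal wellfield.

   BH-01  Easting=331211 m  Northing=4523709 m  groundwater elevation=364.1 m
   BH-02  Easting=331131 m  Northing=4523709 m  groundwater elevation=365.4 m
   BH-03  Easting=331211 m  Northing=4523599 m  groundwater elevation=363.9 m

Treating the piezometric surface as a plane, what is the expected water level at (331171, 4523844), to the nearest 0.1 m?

∂h/∂x = (365.4 − 364.1) / (331131 − 331211) = -0.01625
∂h/∂y = (363.9 − 364.1) / (4523599 − 4523709) = +0.001818
h(331171, 4523844) = 364.1 + (-0.01625)·(-40) + (+0.001818)·(135) = 364.1 +0.650 +0.245 = 364.995 m.

365.0 m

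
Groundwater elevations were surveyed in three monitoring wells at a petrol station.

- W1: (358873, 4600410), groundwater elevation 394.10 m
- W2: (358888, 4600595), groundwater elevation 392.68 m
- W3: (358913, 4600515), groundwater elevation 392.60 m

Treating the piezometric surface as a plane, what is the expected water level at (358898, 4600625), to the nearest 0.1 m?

392.3 m

Differences from W1: to W2 (Δx, Δy, Δh) = (15, 185, -1.42); to W3 = (40, 105, -1.50).
Solve a·Δx + b·Δy = Δh: det = 15·105 − 40·185 = -5825.
∂h/∂x = [(-1.42)·105 − (-1.50)·185] / -5825 = -0.02204
∂h/∂y = [15·(-1.50) − 40·(-1.42)] / -5825 = -0.005888
h(358898, 4600625) = 394.10 + (-0.02204)·(25) + (-0.005888)·(215) = 394.10 -0.551 -1.266 = 392.283 m.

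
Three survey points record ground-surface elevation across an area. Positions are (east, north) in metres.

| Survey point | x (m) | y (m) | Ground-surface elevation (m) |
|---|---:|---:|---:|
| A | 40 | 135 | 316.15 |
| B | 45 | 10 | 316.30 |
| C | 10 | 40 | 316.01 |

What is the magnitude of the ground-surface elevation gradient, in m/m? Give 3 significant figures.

0.00757 m/m

Taking A as reference: B−A = (5, -125, +0.15); C−A = (-30, -95, -0.14).
Determinant of the coordinate differences = 5·(-95) − (-30)·(-125) = -4225.
∂z/∂x = [(+0.15)·(-95) − (-0.14)·(-125)] / -4225 = +0.007515
∂z/∂y = [5·(-0.14) − (-30)·(+0.15)] / -4225 = -0.0008994
|∇f| = √(0.007515² + -0.0008994²) = 0.007569 m/m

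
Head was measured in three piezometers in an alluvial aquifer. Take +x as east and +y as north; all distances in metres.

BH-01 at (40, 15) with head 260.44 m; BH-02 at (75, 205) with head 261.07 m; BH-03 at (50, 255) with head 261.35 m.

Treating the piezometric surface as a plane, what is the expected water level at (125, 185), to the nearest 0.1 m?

Taking BH-01 as reference: BH-02−BH-01 = (35, 190, +0.63); BH-03−BH-01 = (10, 240, +0.91).
Determinant of the coordinate differences = 35·240 − 10·190 = 6500.
∂h/∂x = [(+0.63)·240 − (+0.91)·190] / 6500 = -0.003338
∂h/∂y = [35·(+0.91) − 10·(+0.63)] / 6500 = +0.003931
h(125, 185) = 260.44 + (-0.003338)·(85) + (+0.003931)·(170) = 260.44 -0.284 +0.668 = 260.824 m.

260.8 m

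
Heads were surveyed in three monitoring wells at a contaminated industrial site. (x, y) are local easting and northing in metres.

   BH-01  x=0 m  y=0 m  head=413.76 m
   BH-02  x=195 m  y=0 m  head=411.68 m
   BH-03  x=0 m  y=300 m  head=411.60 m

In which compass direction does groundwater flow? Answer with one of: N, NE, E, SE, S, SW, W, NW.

∂h/∂x = (411.68 − 413.76) / (195 − 0) = -0.01067
∂h/∂y = (411.60 − 413.76) / (300 − 0) = -0.007200
Flow = −∇h = (+0.01067 east, +0.007200 north), which points northeast.

NE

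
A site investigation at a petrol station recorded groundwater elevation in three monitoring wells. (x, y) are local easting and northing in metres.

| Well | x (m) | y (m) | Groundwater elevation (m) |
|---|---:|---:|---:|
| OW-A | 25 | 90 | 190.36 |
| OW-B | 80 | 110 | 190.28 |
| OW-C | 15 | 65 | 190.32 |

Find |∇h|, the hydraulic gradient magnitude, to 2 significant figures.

0.0035

Differences from OW-A: to OW-B (Δx, Δy, Δh) = (55, 20, -0.08); to OW-C = (-10, -25, -0.04).
Solve a·Δx + b·Δy = Δh: det = 55·(-25) − (-10)·20 = -1175.
∂h/∂x = [(-0.08)·(-25) − (-0.04)·20] / -1175 = -0.002383
∂h/∂y = [55·(-0.04) − (-10)·(-0.08)] / -1175 = +0.002553
|∇h| = √(-0.002383² + 0.002553²) = 0.003492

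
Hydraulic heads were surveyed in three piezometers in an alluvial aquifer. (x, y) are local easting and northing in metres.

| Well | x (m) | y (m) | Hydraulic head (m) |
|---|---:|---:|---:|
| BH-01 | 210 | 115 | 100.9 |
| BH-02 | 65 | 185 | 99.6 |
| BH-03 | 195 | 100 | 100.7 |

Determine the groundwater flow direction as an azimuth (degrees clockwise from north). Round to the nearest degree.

254°

Differences from BH-01: to BH-02 (Δx, Δy, Δh) = (-145, 70, -1.3); to BH-03 = (-15, -15, -0.2).
Determinant of the coordinate differences = (-145)·(-15) − (-15)·70 = 3225.
∂h/∂x = [(-1.3)·(-15) − (-0.2)·70] / 3225 = +0.01039
∂h/∂y = [(-145)·(-0.2) − (-15)·(-1.3)] / 3225 = +0.002946
Flow direction (−∇h) has components (-0.01039 E, -0.002946 N).
Azimuth = atan2(E, N) = atan2(-0.01039, -0.002946) = 254.2° ≈ 254°.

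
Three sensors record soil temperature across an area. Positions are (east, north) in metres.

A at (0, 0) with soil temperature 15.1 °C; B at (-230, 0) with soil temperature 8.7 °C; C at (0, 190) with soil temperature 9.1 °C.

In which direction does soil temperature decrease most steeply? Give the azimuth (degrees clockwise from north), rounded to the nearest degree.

∂T/∂x = (8.7 − 15.1) / (-230 − 0) = +0.02783
∂T/∂y = (9.1 − 15.1) / (190 − 0) = -0.03158
Steepest decrease is along −∇f: components (-0.02783 E, +0.03158 N).
Azimuth = atan2(-0.02783, +0.03158) = 318.6° ≈ 319°.

319°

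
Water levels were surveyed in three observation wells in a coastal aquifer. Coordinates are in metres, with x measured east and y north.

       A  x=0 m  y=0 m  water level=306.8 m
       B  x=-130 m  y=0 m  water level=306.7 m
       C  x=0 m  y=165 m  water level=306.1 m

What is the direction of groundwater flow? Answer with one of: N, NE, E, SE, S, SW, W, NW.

∂h/∂x = (306.7 − 306.8) / (-130 − 0) = +0.0007692
∂h/∂y = (306.1 − 306.8) / (165 − 0) = -0.004242
Flow = −∇h = (-0.0007692 east, +0.004242 north), which points north.

N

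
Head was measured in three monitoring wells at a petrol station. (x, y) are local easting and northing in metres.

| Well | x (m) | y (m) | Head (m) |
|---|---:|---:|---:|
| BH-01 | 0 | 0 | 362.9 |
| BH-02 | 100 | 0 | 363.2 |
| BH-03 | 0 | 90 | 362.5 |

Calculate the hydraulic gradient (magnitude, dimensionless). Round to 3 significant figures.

0.00536

∂h/∂x = (363.2 − 362.9) / (100 − 0) = +0.003000
∂h/∂y = (362.5 − 362.9) / (90 − 0) = -0.004444
|∇h| = √(0.003000² + -0.004444²) = 0.005362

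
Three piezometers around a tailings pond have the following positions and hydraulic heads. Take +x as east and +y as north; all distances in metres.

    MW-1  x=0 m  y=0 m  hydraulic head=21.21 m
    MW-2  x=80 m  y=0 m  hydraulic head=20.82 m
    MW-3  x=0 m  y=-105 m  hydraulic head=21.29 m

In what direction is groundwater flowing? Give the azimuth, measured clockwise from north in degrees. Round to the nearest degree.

081°

∂h/∂x = (20.82 − 21.21) / (80 − 0) = -0.004875
∂h/∂y = (21.29 − 21.21) / (-105 − 0) = -0.0007619
Flow direction (−∇h) has components (+0.004875 E, +0.0007619 N).
Azimuth = atan2(E, N) = atan2(+0.004875, +0.0007619) = 81.1° ≈ 081°.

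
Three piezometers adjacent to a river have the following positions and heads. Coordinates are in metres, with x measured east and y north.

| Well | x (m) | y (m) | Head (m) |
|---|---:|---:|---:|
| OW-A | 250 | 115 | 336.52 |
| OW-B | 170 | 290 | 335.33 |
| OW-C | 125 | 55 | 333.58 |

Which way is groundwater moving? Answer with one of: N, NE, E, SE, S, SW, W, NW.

W

Differences from OW-A: to OW-B (Δx, Δy, Δh) = (-80, 175, -1.19); to OW-C = (-125, -60, -2.94).
Solve a·Δx + b·Δy = Δh: det = (-80)·(-60) − (-125)·175 = 26675.
∂h/∂x = [(-1.19)·(-60) − (-2.94)·175] / 26675 = +0.02196
∂h/∂y = [(-80)·(-2.94) − (-125)·(-1.19)] / 26675 = +0.003241
Flow = −∇h = (-0.02196 east, -0.003241 north), which points west.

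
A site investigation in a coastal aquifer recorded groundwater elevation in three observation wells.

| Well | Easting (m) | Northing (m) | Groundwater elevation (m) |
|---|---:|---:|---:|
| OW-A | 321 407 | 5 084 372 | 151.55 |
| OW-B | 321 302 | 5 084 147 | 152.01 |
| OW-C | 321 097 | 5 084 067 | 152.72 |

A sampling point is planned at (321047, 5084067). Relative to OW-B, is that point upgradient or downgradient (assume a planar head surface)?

upgradient

Taking OW-A as reference: OW-B−OW-A = (-105, -225, +0.46); OW-C−OW-A = (-310, -305, +1.17).
Determinant of the coordinate differences = (-105)·(-305) − (-310)·(-225) = -37725.
∂h/∂x = [(+0.46)·(-305) − (+1.17)·(-225)] / -37725 = -0.003259
∂h/∂y = [(-105)·(+1.17) − (-310)·(+0.46)] / -37725 = -0.0005235
Head at (321047, 5084067) = 151.55 + (-0.003259)·(-360) + (-0.0005235)·(-305) = 152.88 m.
That is higher than the 152.01 m at OW-B, so the point is upgradient.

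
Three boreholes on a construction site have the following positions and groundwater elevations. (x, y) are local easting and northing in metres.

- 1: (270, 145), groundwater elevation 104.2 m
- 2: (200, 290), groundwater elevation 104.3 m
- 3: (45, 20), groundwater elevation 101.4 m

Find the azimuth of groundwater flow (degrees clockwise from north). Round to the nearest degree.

241°

Taking 1 as reference: 2−1 = (-70, 145, +0.1); 3−1 = (-225, -125, -2.8).
Solve a·Δx + b·Δy = Δh: det = (-70)·(-125) − (-225)·145 = 41375.
∂h/∂x = [(+0.1)·(-125) − (-2.8)·145] / 41375 = +0.009511
∂h/∂y = [(-70)·(-2.8) − (-225)·(+0.1)] / 41375 = +0.005281
Flow direction (−∇h) has components (-0.009511 E, -0.005281 N).
Azimuth = atan2(E, N) = atan2(-0.009511, -0.005281) = 241.0° ≈ 241°.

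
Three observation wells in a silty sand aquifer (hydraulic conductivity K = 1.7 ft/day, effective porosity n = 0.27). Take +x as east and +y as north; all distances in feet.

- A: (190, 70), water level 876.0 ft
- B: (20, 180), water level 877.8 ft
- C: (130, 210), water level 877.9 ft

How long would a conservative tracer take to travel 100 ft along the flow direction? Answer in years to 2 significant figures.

3.4 years

With h = a·x + b·y + c and A as origin, the differences give:
  (-170)·a + 110·b = +1.8
  (-60)·a + 140·b = +1.9
Eliminate b (×140 and ×110, subtract): -17200·a = 43.00 → a = ∂h/∂x = -0.002500
Back-substitute: b = ∂h/∂y = +0.01250.
|∇h| = √(-0.002500² + 0.01250²) = 0.01275
Seepage velocity v = K·i/n = 1.7 × 0.01275 / 0.27 = 0.08028 ft/day.
t = 100 / 0.08028 = 1246 days = 3.41 years.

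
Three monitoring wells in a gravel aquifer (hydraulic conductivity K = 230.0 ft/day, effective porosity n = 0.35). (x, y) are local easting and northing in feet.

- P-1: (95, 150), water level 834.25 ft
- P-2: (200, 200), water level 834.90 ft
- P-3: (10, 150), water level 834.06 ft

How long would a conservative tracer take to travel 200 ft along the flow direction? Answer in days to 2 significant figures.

Three-point gradient (reference P-1): Δ to P-2 = (105, 50, +0.65), Δ to P-3 = (-85, 0, -0.19).
∂h/∂x = +0.002235, ∂h/∂y = +0.008306 (det = 4250).
|∇h| = √(0.002235² + 0.008306²) = 0.008601
Seepage velocity v = K·i/n = 230.0 × 0.008601 / 0.35 = 5.652 ft/day.
t = 200 / 5.652 = 35.39 days.

35 days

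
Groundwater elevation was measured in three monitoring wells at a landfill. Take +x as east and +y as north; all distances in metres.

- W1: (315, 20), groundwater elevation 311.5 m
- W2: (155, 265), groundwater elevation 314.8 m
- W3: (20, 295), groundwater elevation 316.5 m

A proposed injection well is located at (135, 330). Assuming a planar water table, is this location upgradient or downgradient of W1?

upgradient

Differences from W1: to W2 (Δx, Δy, Δh) = (-160, 245, +3.3); to W3 = (-295, 275, +5.0).
Determinant of the coordinate differences = (-160)·275 − (-295)·245 = 28275.
∂h/∂x = [(+3.3)·275 − (+5.0)·245] / 28275 = -0.01123
∂h/∂y = [(-160)·(+5.0) − (-295)·(+3.3)] / 28275 = +0.006136
Head at (135, 330) = 311.5 + (-0.01123)·(-180) + (+0.006136)·(310) = 315.42 m.
That is higher than the 311.5 m at W1, so the point is upgradient.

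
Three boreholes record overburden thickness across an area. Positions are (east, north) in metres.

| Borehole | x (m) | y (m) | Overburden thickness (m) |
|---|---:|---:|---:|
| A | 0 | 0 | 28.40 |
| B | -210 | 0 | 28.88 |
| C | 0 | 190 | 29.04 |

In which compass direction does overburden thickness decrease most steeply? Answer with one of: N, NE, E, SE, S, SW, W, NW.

∂d/∂x = (28.88 − 28.40) / (-210 − 0) = -0.002286
∂d/∂y = (29.04 − 28.40) / (190 − 0) = +0.003368
Steepest decrease is along −∇f = (+0.002286 E, -0.003368 N) → southeast.

SE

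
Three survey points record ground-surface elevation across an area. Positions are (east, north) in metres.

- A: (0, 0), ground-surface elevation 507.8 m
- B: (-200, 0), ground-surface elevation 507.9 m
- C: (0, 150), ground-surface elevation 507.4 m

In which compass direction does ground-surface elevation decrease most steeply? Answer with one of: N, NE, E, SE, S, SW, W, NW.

∂z/∂x = (507.9 − 507.8) / (-200 − 0) = -0.0005000
∂z/∂y = (507.4 − 507.8) / (150 − 0) = -0.002667
Steepest decrease is along −∇f = (+0.0005000 E, +0.002667 N) → north.

N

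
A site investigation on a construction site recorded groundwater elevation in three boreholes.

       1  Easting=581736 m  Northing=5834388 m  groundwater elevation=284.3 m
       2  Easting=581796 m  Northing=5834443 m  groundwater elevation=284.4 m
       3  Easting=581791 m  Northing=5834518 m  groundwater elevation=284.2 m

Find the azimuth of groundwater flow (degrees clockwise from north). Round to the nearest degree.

302°

Taking 1 as reference: 2−1 = (60, 55, +0.1); 3−1 = (55, 130, -0.1).
Solve a·Δx + b·Δy = Δh: det = 60·130 − 55·55 = 4775.
∂h/∂x = [(+0.1)·130 − (-0.1)·55] / 4775 = +0.003874
∂h/∂y = [60·(-0.1) − 55·(+0.1)] / 4775 = -0.002408
Flow direction (−∇h) has components (-0.003874 E, +0.002408 N).
Azimuth = atan2(E, N) = atan2(-0.003874, +0.002408) = 301.9° ≈ 302°.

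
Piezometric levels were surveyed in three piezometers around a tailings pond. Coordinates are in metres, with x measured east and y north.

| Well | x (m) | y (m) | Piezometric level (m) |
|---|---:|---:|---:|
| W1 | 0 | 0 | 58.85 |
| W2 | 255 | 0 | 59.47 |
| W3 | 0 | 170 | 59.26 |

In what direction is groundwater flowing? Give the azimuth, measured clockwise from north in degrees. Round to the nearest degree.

225°

∂h/∂x = (59.47 − 58.85) / (255 − 0) = +0.002431
∂h/∂y = (59.26 − 58.85) / (170 − 0) = +0.002412
Flow direction (−∇h) has components (-0.002431 E, -0.002412 N).
Azimuth = atan2(E, N) = atan2(-0.002431, -0.002412) = 225.2° ≈ 225°.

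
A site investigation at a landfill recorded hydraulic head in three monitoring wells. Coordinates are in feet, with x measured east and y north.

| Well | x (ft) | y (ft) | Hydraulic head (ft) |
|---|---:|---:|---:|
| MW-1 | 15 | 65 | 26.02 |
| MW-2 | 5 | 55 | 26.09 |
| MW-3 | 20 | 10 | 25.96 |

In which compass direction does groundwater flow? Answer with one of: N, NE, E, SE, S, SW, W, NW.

Differences from MW-1: to MW-2 (Δx, Δy, Δh) = (-10, -10, +0.07); to MW-3 = (5, -55, -0.06).
Determinant of the coordinate differences = (-10)·(-55) − 5·(-10) = 600.
∂h/∂x = [(+0.07)·(-55) − (-0.06)·(-10)] / 600 = -0.007417
∂h/∂y = [(-10)·(-0.06) − 5·(+0.07)] / 600 = +0.0004167
Flow = −∇h = (+0.007417 east, -0.0004167 north), which points east.

E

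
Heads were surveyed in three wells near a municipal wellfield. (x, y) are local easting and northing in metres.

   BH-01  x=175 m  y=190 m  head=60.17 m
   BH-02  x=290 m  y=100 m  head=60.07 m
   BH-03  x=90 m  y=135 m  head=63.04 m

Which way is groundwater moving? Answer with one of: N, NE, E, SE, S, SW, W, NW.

NE

Differences from BH-01: to BH-02 (Δx, Δy, Δh) = (115, -90, -0.10); to BH-03 = (-85, -55, +2.87).
Determinant of the coordinate differences = 115·(-55) − (-85)·(-90) = -13975.
∂h/∂x = [(-0.10)·(-55) − (+2.87)·(-90)] / -13975 = -0.01888
∂h/∂y = [115·(+2.87) − (-85)·(-0.10)] / -13975 = -0.02301
Flow = −∇h = (+0.01888 east, +0.02301 north), which points northeast.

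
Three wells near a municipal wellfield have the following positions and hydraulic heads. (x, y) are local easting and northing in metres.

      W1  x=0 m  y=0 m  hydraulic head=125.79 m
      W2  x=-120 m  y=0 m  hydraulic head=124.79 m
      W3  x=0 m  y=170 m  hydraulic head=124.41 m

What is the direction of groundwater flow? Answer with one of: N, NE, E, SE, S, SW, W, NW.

∂h/∂x = (124.79 − 125.79) / (-120 − 0) = +0.008333
∂h/∂y = (124.41 − 125.79) / (170 − 0) = -0.008118
Flow = −∇h = (-0.008333 east, +0.008118 north), which points northwest.

NW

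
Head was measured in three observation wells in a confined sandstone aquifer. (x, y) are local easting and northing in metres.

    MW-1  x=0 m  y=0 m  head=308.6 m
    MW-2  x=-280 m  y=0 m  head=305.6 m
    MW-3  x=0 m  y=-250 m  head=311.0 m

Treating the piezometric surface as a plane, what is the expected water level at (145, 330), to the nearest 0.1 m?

307.0 m

∂h/∂x = (305.6 − 308.6) / (-280 − 0) = +0.01071
∂h/∂y = (311.0 − 308.6) / (-250 − 0) = -0.009600
h(145, 330) = 308.6 + (+0.01071)·(145) + (-0.009600)·(330) = 308.6 +1.554 -3.168 = 306.986 m.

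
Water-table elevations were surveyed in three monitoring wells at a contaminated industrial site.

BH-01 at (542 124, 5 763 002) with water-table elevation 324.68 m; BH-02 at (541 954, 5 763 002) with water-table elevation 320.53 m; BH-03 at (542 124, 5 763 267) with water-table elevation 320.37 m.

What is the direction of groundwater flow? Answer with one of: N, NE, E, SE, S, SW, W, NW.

∂h/∂x = (320.53 − 324.68) / (541954 − 542124) = +0.02441
∂h/∂y = (320.37 − 324.68) / (5763267 − 5763002) = -0.01626
Flow = −∇h = (-0.02441 east, +0.01626 north), which points northwest.

NW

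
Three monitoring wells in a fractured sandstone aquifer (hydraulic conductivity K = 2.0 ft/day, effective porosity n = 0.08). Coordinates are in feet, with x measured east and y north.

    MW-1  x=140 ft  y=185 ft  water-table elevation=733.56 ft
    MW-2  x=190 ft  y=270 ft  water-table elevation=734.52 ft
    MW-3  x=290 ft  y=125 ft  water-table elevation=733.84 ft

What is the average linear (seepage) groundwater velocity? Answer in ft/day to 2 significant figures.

0.24 ft/day

Three-point gradient (reference MW-1): Δ to MW-2 = (50, 85, +0.96), Δ to MW-3 = (150, -60, +0.28).
∂h/∂x = +0.005168, ∂h/∂y = +0.008254 (det = -15750).
|∇h| = √(0.005168² + 0.008254²) = 0.009738
Seepage velocity v = K·i/n = 2.0 × 0.009738 / 0.08 = 0.2434 ft/day.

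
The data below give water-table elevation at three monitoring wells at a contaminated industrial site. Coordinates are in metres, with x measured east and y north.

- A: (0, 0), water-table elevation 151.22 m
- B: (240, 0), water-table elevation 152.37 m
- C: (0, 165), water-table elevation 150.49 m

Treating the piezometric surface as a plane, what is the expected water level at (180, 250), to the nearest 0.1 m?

151.0 m

∂h/∂x = (152.37 − 151.22) / (240 − 0) = +0.004792
∂h/∂y = (150.49 − 151.22) / (165 − 0) = -0.004424
h(180, 250) = 151.22 + (+0.004792)·(180) + (-0.004424)·(250) = 151.22 +0.863 -1.106 = 150.976 m.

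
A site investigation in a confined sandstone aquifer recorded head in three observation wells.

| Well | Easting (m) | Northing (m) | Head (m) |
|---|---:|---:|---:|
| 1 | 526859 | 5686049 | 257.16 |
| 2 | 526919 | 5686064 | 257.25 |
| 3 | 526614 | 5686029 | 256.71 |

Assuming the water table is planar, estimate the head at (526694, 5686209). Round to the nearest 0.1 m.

With h = a·x + b·y + c and 1 as origin, the differences give:
  60·a + 15·b = +0.09
  (-245)·a + (-20)·b = -0.45
Eliminate b (×(-20) and ×15, subtract): 2475·a = 4.950 → a = ∂h/∂x = +0.002000
Back-substitute: b = ∂h/∂y = -0.002000.
h(526694, 5686209) = 257.16 + (+0.002000)·(-165) + (-0.002000)·(160) = 257.16 -0.330 -0.320 = 256.510 m.

256.5 m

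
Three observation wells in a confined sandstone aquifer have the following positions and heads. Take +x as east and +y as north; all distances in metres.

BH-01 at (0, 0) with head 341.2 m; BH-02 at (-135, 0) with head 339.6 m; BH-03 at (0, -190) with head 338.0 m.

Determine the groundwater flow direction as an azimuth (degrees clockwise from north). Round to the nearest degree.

215°

∂h/∂x = (339.6 − 341.2) / (-135 − 0) = +0.01185
∂h/∂y = (338.0 − 341.2) / (-190 − 0) = +0.01684
Flow direction (−∇h) has components (-0.01185 E, -0.01684 N).
Azimuth = atan2(E, N) = atan2(-0.01185, -0.01684) = 215.1° ≈ 215°.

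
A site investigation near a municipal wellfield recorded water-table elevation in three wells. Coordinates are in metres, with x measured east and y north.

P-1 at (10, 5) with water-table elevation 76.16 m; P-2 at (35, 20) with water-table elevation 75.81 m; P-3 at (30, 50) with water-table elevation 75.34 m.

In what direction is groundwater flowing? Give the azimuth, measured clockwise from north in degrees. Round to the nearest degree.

Differences from P-1: to P-2 (Δx, Δy, Δh) = (25, 15, -0.35); to P-3 = (20, 45, -0.82).
Solve a·Δx + b·Δy = Δh: det = 25·45 − 20·15 = 825.
∂h/∂x = [(-0.35)·45 − (-0.82)·15] / 825 = -0.004182
∂h/∂y = [25·(-0.82) − 20·(-0.35)] / 825 = -0.01636
Flow direction (−∇h) has components (+0.004182 E, +0.01636 N).
Azimuth = atan2(E, N) = atan2(+0.004182, +0.01636) = 14.3° ≈ 014°.

014°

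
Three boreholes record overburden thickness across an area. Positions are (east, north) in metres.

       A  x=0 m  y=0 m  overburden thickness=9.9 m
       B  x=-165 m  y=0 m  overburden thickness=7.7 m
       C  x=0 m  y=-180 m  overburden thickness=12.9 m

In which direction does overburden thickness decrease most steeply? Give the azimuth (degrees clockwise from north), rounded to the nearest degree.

321°

∂d/∂x = (7.7 − 9.9) / (-165 − 0) = +0.01333
∂d/∂y = (12.9 − 9.9) / (-180 − 0) = -0.01667
Steepest decrease is along −∇f: components (-0.01333 E, +0.01667 N).
Azimuth = atan2(-0.01333, +0.01667) = 321.3° ≈ 321°.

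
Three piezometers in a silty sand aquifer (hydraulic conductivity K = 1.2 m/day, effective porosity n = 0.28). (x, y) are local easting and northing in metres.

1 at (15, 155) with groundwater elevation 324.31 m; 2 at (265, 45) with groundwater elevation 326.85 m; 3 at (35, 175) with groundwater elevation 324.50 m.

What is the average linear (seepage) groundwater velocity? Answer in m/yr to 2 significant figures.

Taking 1 as reference: 2−1 = (250, -110, +2.54); 3−1 = (20, 20, +0.19).
Determinant of the coordinate differences = 250·20 − 20·(-110) = 7200.
∂h/∂x = [(+2.54)·20 − (+0.19)·(-110)] / 7200 = +0.009958
∂h/∂y = [250·(+0.19) − 20·(+2.54)] / 7200 = -0.0004583
|∇h| = √(0.009958² + -0.0004583²) = 0.009969
Seepage velocity v = K·i/n = 1.2 × 0.009969 / 0.28 = 0.04272 m/day = 15.6 m/yr.

16 m/yr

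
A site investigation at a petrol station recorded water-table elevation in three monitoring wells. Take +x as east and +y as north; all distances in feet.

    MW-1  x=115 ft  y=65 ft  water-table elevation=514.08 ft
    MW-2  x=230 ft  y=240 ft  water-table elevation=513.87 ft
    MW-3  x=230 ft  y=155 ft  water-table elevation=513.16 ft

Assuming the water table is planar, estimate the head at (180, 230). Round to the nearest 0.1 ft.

514.5 ft

Differences from MW-1: to MW-2 (Δx, Δy, Δh) = (115, 175, -0.21); to MW-3 = (115, 90, -0.92).
Determinant of the coordinate differences = 115·90 − 115·175 = -9775.
∂h/∂x = [(-0.21)·90 − (-0.92)·175] / -9775 = -0.01454
∂h/∂y = [115·(-0.92) − 115·(-0.21)] / -9775 = +0.008353
h(180, 230) = 514.08 + (-0.01454)·(65) + (+0.008353)·(165) = 514.08 -0.945 +1.378 = 514.513 ft.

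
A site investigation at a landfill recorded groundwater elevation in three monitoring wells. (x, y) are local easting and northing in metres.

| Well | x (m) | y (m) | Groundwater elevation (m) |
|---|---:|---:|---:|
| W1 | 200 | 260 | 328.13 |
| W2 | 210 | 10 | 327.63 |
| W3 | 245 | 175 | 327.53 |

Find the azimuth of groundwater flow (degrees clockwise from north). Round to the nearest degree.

Differences from W1: to W2 (Δx, Δy, Δh) = (10, -250, -0.50); to W3 = (45, -85, -0.60).
Solve a·Δx + b·Δy = Δh: det = 10·(-85) − 45·(-250) = 10400.
∂h/∂x = [(-0.50)·(-85) − (-0.60)·(-250)] / 10400 = -0.01034
∂h/∂y = [10·(-0.60) − 45·(-0.50)] / 10400 = +0.001587
Flow direction (−∇h) has components (+0.01034 E, -0.001587 N).
Azimuth = atan2(E, N) = atan2(+0.01034, -0.001587) = 98.7° ≈ 099°.

099°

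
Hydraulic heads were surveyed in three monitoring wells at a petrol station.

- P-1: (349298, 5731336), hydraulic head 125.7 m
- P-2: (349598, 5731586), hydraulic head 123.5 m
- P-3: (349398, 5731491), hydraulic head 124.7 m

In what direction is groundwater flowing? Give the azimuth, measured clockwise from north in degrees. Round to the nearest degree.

049°

Differences from P-1: to P-2 (Δx, Δy, Δh) = (300, 250, -2.2); to P-3 = (100, 155, -1.0).
Solve a·Δx + b·Δy = Δh: det = 300·155 − 100·250 = 21500.
∂h/∂x = [(-2.2)·155 − (-1.0)·250] / 21500 = -0.004233
∂h/∂y = [300·(-1.0) − 100·(-2.2)] / 21500 = -0.003721
Flow direction (−∇h) has components (+0.004233 E, +0.003721 N).
Azimuth = atan2(E, N) = atan2(+0.004233, +0.003721) = 48.7° ≈ 049°.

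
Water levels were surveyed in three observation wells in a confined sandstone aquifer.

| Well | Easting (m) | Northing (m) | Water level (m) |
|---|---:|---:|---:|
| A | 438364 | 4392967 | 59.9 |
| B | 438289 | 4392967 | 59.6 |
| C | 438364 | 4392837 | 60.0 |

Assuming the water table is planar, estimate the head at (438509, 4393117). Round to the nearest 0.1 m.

∂h/∂x = (59.6 − 59.9) / (438289 − 438364) = +0.004000
∂h/∂y = (60.0 − 59.9) / (4392837 − 4392967) = -0.0007692
h(438509, 4393117) = 59.9 + (+0.004000)·(145) + (-0.0007692)·(150) = 59.9 +0.580 -0.115 = 60.365 m.

60.4 m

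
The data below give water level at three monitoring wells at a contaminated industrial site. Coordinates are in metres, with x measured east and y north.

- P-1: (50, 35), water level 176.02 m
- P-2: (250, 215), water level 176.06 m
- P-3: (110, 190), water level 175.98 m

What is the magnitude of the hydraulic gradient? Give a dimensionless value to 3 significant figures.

Taking P-1 as reference: P-2−P-1 = (200, 180, +0.04); P-3−P-1 = (60, 155, -0.04).
Determinant of the coordinate differences = 200·155 − 60·180 = 20200.
∂h/∂x = [(+0.04)·155 − (-0.04)·180] / 20200 = +0.0006634
∂h/∂y = [200·(-0.04) − 60·(+0.04)] / 20200 = -0.0005149
|∇h| = √(0.0006634² + -0.0005149²) = 0.0008398

0.000840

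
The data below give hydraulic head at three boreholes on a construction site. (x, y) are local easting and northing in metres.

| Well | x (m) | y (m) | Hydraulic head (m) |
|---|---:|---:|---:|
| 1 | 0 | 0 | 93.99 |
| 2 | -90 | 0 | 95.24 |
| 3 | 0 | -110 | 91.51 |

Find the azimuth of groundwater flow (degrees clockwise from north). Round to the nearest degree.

148°

∂h/∂x = (95.24 − 93.99) / (-90 − 0) = -0.01389
∂h/∂y = (91.51 − 93.99) / (-110 − 0) = +0.02255
Flow direction (−∇h) has components (+0.01389 E, -0.02255 N).
Azimuth = atan2(E, N) = atan2(+0.01389, -0.02255) = 148.4° ≈ 148°.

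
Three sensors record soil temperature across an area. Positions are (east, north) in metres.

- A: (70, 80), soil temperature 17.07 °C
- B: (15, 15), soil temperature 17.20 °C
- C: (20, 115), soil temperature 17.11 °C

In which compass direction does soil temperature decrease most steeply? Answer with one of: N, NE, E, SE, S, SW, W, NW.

Three-point gradient (reference A): Δ to B = (-55, -65, +0.13), Δ to C = (-50, 35, +0.04).
∂T/∂x = -0.001382, ∂T/∂y = -0.0008309 (det = -5175).
Steepest decrease is along −∇f = (+0.001382 E, +0.0008309 N) → northeast.

NE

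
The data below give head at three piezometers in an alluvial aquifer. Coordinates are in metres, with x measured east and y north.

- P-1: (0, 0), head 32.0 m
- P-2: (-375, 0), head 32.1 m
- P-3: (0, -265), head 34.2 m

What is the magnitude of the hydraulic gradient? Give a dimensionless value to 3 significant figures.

0.00831

∂h/∂x = (32.1 − 32.0) / (-375 − 0) = -0.0002667
∂h/∂y = (34.2 − 32.0) / (-265 − 0) = -0.008302
|∇h| = √(-0.0002667² + -0.008302²) = 0.008306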